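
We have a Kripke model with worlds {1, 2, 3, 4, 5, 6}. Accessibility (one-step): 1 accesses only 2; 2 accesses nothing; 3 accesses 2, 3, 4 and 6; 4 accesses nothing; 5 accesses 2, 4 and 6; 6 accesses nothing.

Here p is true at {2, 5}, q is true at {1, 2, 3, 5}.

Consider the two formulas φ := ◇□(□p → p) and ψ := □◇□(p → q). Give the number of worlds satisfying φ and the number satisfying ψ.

3 and 3

For ◇□(□p → p):
1: successors {2}; □(□p → p) there: 2:T. ✓
2: no successors, so ◇□(□p → p) fails. ✗
3: successors {2, 3, 4, 6}; □(□p → p) there: 2:T, 3:F, 4:T, 6:T. ✓
4: no successors, so ◇□(□p → p) fails. ✗
5: successors {2, 4, 6}; □(□p → p) there: 2:T, 4:T, 6:T. ✓
6: no successors, so ◇□(□p → p) fails. ✗
— 3 worlds.
For □◇□(p → q):
1: successors {2}; ◇□(p → q) there: 2:F. ✗
2: no successors, so □◇□(p → q) holds vacuously. ✓
3: successors {2, 3, 4, 6}; ◇□(p → q) there: 2:F, 3:T, 4:F, 6:F. ✗
4: no successors, so □◇□(p → q) holds vacuously. ✓
5: successors {2, 4, 6}; ◇□(p → q) there: 2:F, 4:F, 6:F. ✗
6: no successors, so □◇□(p → q) holds vacuously. ✓
— 3 worlds.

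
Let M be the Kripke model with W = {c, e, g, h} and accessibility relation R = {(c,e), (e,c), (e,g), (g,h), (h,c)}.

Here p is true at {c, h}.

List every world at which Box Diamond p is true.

c: successors {e}; Diamond p there: e:T. ✓
e: successors {c, g}; Diamond p there: c:F, g:T. ✗
g: successors {h}; Diamond p there: h:T. ✓
h: successors {c}; Diamond p there: c:F. ✗

{c, g}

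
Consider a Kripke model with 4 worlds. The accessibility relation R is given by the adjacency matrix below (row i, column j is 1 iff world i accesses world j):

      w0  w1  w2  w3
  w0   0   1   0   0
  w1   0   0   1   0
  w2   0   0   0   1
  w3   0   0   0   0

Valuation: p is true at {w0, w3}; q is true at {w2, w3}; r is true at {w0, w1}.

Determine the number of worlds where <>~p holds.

2

w0: successors {w1}; ~p there: w1:T. ✓
w1: successors {w2}; ~p there: w2:T. ✓
w2: successors {w3}; ~p there: w3:F. ✗
w3: no successors, so <>~p fails. ✗
Satisfying worlds: {w0, w1}.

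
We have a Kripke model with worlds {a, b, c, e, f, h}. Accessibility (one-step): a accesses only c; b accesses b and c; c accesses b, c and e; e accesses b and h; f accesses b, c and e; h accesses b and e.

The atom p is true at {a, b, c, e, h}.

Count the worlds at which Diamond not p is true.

a: successors {c}; not p there: c:F. ✗
b: successors {b, c}; not p there: b:F, c:F. ✗
c: successors {b, c, e}; not p there: b:F, c:F, e:F. ✗
e: successors {b, h}; not p there: b:F, h:F. ✗
f: successors {b, c, e}; not p there: b:F, c:F, e:F. ✗
h: successors {b, e}; not p there: b:F, e:F. ✗
Satisfying worlds: ∅.

0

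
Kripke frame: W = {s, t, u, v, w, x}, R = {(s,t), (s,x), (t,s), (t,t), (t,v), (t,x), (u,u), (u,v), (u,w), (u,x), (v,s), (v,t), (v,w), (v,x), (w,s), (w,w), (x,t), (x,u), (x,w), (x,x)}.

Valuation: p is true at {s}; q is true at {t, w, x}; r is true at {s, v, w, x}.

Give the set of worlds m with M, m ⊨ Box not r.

∅

s: successors {t, x}; not r there: t:T, x:F. ✗
t: successors {s, t, v, x}; not r there: s:F, t:T, v:F, x:F. ✗
u: successors {u, v, w, x}; not r there: u:T, v:F, w:F, x:F. ✗
v: successors {s, t, w, x}; not r there: s:F, t:T, w:F, x:F. ✗
w: successors {s, w}; not r there: s:F, w:F. ✗
x: successors {t, u, w, x}; not r there: t:T, u:T, w:F, x:F. ✗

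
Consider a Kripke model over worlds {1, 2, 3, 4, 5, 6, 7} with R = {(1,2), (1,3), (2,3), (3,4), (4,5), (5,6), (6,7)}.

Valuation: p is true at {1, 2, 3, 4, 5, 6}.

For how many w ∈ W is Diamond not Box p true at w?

1: successors {2, 3}; not Box p there: 2:F, 3:F. ✗
2: successors {3}; not Box p there: 3:F. ✗
3: successors {4}; not Box p there: 4:F. ✗
4: successors {5}; not Box p there: 5:F. ✗
5: successors {6}; not Box p there: 6:T. ✓
6: successors {7}; not Box p there: 7:F. ✗
7: no successors, so Diamond not Box p fails. ✗
Satisfying worlds: {5}.

1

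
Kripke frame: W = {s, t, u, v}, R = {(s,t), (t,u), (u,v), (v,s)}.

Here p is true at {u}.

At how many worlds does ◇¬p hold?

3

s: successors {t}; ¬p there: t:T. ✓
t: successors {u}; ¬p there: u:F. ✗
u: successors {v}; ¬p there: v:T. ✓
v: successors {s}; ¬p there: s:T. ✓
Satisfying worlds: {s, u, v}.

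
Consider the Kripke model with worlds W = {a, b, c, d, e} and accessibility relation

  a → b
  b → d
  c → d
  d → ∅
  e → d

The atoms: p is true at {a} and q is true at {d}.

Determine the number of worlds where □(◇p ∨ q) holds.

4

a: successors {b}; ◇p ∨ q there: b:F. ✗
b: successors {d}; ◇p ∨ q there: d:T. ✓
c: successors {d}; ◇p ∨ q there: d:T. ✓
d: no successors, so □(◇p ∨ q) holds vacuously. ✓
e: successors {d}; ◇p ∨ q there: d:T. ✓
Satisfying worlds: {b, c, d, e}.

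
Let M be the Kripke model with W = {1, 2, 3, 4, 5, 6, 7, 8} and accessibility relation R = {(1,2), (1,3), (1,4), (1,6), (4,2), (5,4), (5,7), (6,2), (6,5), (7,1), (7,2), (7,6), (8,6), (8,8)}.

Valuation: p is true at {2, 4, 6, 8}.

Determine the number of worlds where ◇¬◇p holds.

4

1: successors {2, 3, 4, 6}; ¬◇p there: 2:T, 3:T, 4:F, 6:F. ✓
2: no successors, so ◇¬◇p fails. ✗
3: no successors, so ◇¬◇p fails. ✗
4: successors {2}; ¬◇p there: 2:T. ✓
5: successors {4, 7}; ¬◇p there: 4:F, 7:F. ✗
6: successors {2, 5}; ¬◇p there: 2:T, 5:F. ✓
7: successors {1, 2, 6}; ¬◇p there: 1:F, 2:T, 6:F. ✓
8: successors {6, 8}; ¬◇p there: 6:F, 8:F. ✗
Satisfying worlds: {1, 4, 6, 7}.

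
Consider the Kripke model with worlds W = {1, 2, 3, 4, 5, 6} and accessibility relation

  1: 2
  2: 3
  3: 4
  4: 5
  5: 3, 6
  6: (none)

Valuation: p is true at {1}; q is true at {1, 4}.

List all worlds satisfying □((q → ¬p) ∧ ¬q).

1: successors {2}; (q → ¬p) ∧ ¬q there: 2:T. ✓
2: successors {3}; (q → ¬p) ∧ ¬q there: 3:T. ✓
3: successors {4}; (q → ¬p) ∧ ¬q there: 4:F. ✗
4: successors {5}; (q → ¬p) ∧ ¬q there: 5:T. ✓
5: successors {3, 6}; (q → ¬p) ∧ ¬q there: 3:T, 6:T. ✓
6: no successors, so □((q → ¬p) ∧ ¬q) holds vacuously. ✓

{1, 2, 4, 5, 6}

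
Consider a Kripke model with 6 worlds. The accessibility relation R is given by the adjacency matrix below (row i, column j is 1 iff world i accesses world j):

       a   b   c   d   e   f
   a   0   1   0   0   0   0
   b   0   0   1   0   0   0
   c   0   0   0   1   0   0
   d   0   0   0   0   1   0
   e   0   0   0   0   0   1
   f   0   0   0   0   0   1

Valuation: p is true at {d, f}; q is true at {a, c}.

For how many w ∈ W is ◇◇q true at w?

a: successors {b}; ◇q there: b:T. ✓
b: successors {c}; ◇q there: c:F. ✗
c: successors {d}; ◇q there: d:F. ✗
d: successors {e}; ◇q there: e:F. ✗
e: successors {f}; ◇q there: f:F. ✗
f: successors {f}; ◇q there: f:F. ✗
Satisfying worlds: {a}.

1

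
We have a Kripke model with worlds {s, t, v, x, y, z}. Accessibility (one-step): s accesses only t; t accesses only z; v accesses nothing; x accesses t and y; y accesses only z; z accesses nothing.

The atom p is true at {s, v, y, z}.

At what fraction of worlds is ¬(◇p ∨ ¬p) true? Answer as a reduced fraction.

s: ◇p ∨ ¬p is F. ✓
t: ◇p ∨ ¬p is T. ✗
v: ◇p ∨ ¬p is F. ✓
x: ◇p ∨ ¬p is T. ✗
y: ◇p ∨ ¬p is T. ✗
z: ◇p ∨ ¬p is F. ✓
That's 3 of 6 worlds, so 3/6 = 1/2.

1/2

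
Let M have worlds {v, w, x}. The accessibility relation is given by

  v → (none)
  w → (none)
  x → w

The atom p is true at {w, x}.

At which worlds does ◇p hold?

{x}

v: no successors, so ◇p fails. ✗
w: no successors, so ◇p fails. ✗
x: successors {w}; p there: w:T. ✓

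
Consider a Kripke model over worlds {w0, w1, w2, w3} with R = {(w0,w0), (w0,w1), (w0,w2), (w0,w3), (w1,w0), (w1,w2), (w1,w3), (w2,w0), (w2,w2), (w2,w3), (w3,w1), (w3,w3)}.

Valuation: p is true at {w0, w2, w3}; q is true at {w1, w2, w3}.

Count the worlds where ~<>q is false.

w0: <>q is T. ✗
w1: <>q is T. ✗
w2: <>q is T. ✗
w3: <>q is T. ✗
Satisfying worlds: ∅.
So ~<>q fails at the other 4 worlds.

4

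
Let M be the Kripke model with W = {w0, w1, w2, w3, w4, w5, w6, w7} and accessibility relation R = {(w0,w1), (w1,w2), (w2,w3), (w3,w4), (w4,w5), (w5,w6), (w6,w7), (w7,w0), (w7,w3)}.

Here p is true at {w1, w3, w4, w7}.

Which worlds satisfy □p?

w0: successors {w1}; p there: w1:T. ✓
w1: successors {w2}; p there: w2:F. ✗
w2: successors {w3}; p there: w3:T. ✓
w3: successors {w4}; p there: w4:T. ✓
w4: successors {w5}; p there: w5:F. ✗
w5: successors {w6}; p there: w6:F. ✗
w6: successors {w7}; p there: w7:T. ✓
w7: successors {w0, w3}; p there: w0:F, w3:T. ✗

{w0, w2, w3, w6}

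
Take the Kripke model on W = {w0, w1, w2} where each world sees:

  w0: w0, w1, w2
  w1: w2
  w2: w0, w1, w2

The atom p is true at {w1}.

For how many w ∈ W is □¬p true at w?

1

w0: successors {w0, w1, w2}; ¬p there: w0:T, w1:F, w2:T. ✗
w1: successors {w2}; ¬p there: w2:T. ✓
w2: successors {w0, w1, w2}; ¬p there: w0:T, w1:F, w2:T. ✗
Satisfying worlds: {w1}.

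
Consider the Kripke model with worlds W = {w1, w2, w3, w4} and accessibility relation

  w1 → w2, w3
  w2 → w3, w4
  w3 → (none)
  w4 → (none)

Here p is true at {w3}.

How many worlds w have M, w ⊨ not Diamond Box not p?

2

w1: Diamond Box not p is T. ✗
w2: Diamond Box not p is T. ✗
w3: Diamond Box not p is F. ✓
w4: Diamond Box not p is F. ✓
Satisfying worlds: {w3, w4}.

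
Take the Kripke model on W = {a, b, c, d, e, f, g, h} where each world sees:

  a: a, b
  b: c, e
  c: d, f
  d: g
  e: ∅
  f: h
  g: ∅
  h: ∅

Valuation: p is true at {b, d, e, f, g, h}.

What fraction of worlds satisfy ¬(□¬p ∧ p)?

5/8

a: □¬p ∧ p is F. ✓
b: □¬p ∧ p is F. ✓
c: □¬p ∧ p is F. ✓
d: □¬p ∧ p is F. ✓
e: □¬p ∧ p is T. ✗
f: □¬p ∧ p is F. ✓
g: □¬p ∧ p is T. ✗
h: □¬p ∧ p is T. ✗
That's 5 of 8 worlds, so 5/8.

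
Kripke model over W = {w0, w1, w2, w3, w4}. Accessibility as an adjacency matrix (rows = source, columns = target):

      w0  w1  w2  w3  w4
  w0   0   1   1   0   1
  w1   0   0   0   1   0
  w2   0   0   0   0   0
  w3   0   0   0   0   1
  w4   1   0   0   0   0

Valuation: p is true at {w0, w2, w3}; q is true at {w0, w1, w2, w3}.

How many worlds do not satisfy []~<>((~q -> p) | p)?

3

w0: successors {w1, w2, w4}; ~<>((~q -> p) | p) there: w1:F, w2:T, w4:F. ✗
w1: successors {w3}; ~<>((~q -> p) | p) there: w3:T. ✓
w2: no successors, so []~<>((~q -> p) | p) holds vacuously. ✓
w3: successors {w4}; ~<>((~q -> p) | p) there: w4:F. ✗
w4: successors {w0}; ~<>((~q -> p) | p) there: w0:F. ✗
Satisfying worlds: {w1, w2}.
So []~<>((~q -> p) | p) fails at the other 3 worlds.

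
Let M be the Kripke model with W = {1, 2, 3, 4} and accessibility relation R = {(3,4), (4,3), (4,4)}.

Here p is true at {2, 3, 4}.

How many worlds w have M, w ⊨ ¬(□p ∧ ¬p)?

1: □p ∧ ¬p is T. ✗
2: □p ∧ ¬p is F. ✓
3: □p ∧ ¬p is F. ✓
4: □p ∧ ¬p is F. ✓
Satisfying worlds: {2, 3, 4}.

3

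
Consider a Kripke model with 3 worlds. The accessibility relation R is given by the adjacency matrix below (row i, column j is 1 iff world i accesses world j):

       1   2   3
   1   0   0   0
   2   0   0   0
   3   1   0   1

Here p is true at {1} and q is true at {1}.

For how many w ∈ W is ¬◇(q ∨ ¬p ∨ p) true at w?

1: ◇(q ∨ ¬p ∨ p) is F. ✓
2: ◇(q ∨ ¬p ∨ p) is F. ✓
3: ◇(q ∨ ¬p ∨ p) is T. ✗
Satisfying worlds: {1, 2}.

2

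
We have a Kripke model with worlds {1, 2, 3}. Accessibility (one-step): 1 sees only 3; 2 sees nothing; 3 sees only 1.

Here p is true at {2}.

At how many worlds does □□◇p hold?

1: successors {3}; □◇p there: 3:F. ✗
2: no successors, so □□◇p holds vacuously. ✓
3: successors {1}; □◇p there: 1:F. ✗
Satisfying worlds: {2}.

1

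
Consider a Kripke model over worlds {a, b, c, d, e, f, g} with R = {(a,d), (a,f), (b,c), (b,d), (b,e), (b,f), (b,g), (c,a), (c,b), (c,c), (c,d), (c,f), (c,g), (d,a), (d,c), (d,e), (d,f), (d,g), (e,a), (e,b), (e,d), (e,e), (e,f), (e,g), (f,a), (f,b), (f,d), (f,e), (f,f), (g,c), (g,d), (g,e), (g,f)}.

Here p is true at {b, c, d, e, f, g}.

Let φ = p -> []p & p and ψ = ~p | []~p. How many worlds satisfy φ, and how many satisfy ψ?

3 and 1

For p -> []p & p:
a: p is F, []p & p is F. ✓
b: p is T, []p & p is T. ✓
c: p is T, []p & p is F. ✗
d: p is T, []p & p is F. ✗
e: p is T, []p & p is F. ✗
f: p is T, []p & p is F. ✗
g: p is T, []p & p is T. ✓
— 3 worlds.
For ~p | []~p:
a: ~p is T, []~p is F. ✓
b: ~p is F, []~p is F. ✗
c: ~p is F, []~p is F. ✗
d: ~p is F, []~p is F. ✗
e: ~p is F, []~p is F. ✗
f: ~p is F, []~p is F. ✗
g: ~p is F, []~p is F. ✗
— 1 world.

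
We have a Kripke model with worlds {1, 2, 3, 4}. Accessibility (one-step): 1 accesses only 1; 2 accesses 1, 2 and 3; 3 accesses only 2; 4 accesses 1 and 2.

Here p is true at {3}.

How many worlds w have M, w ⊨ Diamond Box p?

1: successors {1}; Box p there: 1:F. ✗
2: successors {1, 2, 3}; Box p there: 1:F, 2:F, 3:F. ✗
3: successors {2}; Box p there: 2:F. ✗
4: successors {1, 2}; Box p there: 1:F, 2:F. ✗
Satisfying worlds: ∅.

0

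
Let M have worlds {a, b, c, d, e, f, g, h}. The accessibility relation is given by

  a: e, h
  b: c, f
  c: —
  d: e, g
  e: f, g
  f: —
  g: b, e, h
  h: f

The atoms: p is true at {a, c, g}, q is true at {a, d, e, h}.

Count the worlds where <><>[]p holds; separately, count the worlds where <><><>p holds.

3 and 2

For <><>[]p:
a: successors {e, h}; <>[]p there: e:T, h:T. ✓
b: successors {c, f}; <>[]p there: c:F, f:F. ✗
c: no successors, so <><>[]p fails. ✗
d: successors {e, g}; <>[]p there: e:T, g:F. ✓
e: successors {f, g}; <>[]p there: f:F, g:F. ✗
f: no successors, so <><>[]p fails. ✗
g: successors {b, e, h}; <>[]p there: b:T, e:T, h:T. ✓
h: successors {f}; <>[]p there: f:F. ✗
— 3 worlds.
For <><><>p:
a: successors {e, h}; <><>p there: e:F, h:F. ✗
b: successors {c, f}; <><>p there: c:F, f:F. ✗
c: no successors, so <><><>p fails. ✗
d: successors {e, g}; <><>p there: e:F, g:T. ✓
e: successors {f, g}; <><>p there: f:F, g:T. ✓
f: no successors, so <><><>p fails. ✗
g: successors {b, e, h}; <><>p there: b:F, e:F, h:F. ✗
h: successors {f}; <><>p there: f:F. ✗
— 2 worlds.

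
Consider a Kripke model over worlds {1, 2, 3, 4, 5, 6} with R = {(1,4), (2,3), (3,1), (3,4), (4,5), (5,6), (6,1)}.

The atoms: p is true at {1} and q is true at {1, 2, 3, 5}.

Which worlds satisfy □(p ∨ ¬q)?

1: successors {4}; p ∨ ¬q there: 4:T. ✓
2: successors {3}; p ∨ ¬q there: 3:F. ✗
3: successors {1, 4}; p ∨ ¬q there: 1:T, 4:T. ✓
4: successors {5}; p ∨ ¬q there: 5:F. ✗
5: successors {6}; p ∨ ¬q there: 6:T. ✓
6: successors {1}; p ∨ ¬q there: 1:T. ✓

{1, 3, 5, 6}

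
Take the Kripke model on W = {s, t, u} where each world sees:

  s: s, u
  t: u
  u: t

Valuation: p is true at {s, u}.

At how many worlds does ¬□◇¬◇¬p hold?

s: □◇¬◇¬p is T. ✗
t: □◇¬◇¬p is T. ✗
u: □◇¬◇¬p is F. ✓
Satisfying worlds: {u}.

1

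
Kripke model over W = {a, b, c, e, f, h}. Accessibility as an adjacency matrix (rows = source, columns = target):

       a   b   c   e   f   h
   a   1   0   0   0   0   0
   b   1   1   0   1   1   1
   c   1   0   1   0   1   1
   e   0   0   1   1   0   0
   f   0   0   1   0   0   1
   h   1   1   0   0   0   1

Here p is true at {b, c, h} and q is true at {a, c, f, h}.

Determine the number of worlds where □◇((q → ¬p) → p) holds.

a: successors {a}; ◇((q → ¬p) → p) there: a:F. ✗
b: successors {a, b, e, f, h}; ◇((q → ¬p) → p) there: a:F, b:T, e:T, f:T, h:T. ✗
c: successors {a, c, f, h}; ◇((q → ¬p) → p) there: a:F, c:T, f:T, h:T. ✗
e: successors {c, e}; ◇((q → ¬p) → p) there: c:T, e:T. ✓
f: successors {c, h}; ◇((q → ¬p) → p) there: c:T, h:T. ✓
h: successors {a, b, h}; ◇((q → ¬p) → p) there: a:F, b:T, h:T. ✗
Satisfying worlds: {e, f}.

2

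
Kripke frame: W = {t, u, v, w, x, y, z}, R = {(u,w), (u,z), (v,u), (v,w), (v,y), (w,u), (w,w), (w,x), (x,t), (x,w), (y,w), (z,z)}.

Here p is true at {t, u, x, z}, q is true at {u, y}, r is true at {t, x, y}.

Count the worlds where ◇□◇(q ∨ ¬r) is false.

1

t: no successors, so ◇□◇(q ∨ ¬r) fails. ✗
u: successors {w, z}; □◇(q ∨ ¬r) there: w:T, z:T. ✓
v: successors {u, w, y}; □◇(q ∨ ¬r) there: u:T, w:T, y:T. ✓
w: successors {u, w, x}; □◇(q ∨ ¬r) there: u:T, w:T, x:F. ✓
x: successors {t, w}; □◇(q ∨ ¬r) there: t:T, w:T. ✓
y: successors {w}; □◇(q ∨ ¬r) there: w:T. ✓
z: successors {z}; □◇(q ∨ ¬r) there: z:T. ✓
Satisfying worlds: {u, v, w, x, y, z}.
So ◇□◇(q ∨ ¬r) fails at the other 1 world.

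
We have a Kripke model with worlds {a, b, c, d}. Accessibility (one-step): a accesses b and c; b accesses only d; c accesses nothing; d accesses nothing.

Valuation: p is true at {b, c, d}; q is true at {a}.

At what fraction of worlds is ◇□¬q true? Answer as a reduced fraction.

1/2

a: successors {b, c}; □¬q there: b:T, c:T. ✓
b: successors {d}; □¬q there: d:T. ✓
c: no successors, so ◇□¬q fails. ✗
d: no successors, so ◇□¬q fails. ✗
That's 2 of 4 worlds, so 2/4 = 1/2.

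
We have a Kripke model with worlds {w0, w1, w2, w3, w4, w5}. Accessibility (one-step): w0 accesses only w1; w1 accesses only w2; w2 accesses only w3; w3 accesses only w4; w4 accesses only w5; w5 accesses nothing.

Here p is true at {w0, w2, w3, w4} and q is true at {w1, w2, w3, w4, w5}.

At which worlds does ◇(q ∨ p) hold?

{w0, w1, w2, w3, w4}

w0: successors {w1}; q ∨ p there: w1:T. ✓
w1: successors {w2}; q ∨ p there: w2:T. ✓
w2: successors {w3}; q ∨ p there: w3:T. ✓
w3: successors {w4}; q ∨ p there: w4:T. ✓
w4: successors {w5}; q ∨ p there: w5:T. ✓
w5: no successors, so ◇(q ∨ p) fails. ✗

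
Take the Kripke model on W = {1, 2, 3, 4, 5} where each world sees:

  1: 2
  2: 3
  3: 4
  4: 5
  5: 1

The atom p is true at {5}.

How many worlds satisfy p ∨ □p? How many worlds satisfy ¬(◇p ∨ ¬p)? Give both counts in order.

2 and 1

For p ∨ □p:
1: p is F, □p is F. ✗
2: p is F, □p is F. ✗
3: p is F, □p is F. ✗
4: p is F, □p is T. ✓
5: p is T, □p is F. ✓
— 2 worlds.
For ¬(◇p ∨ ¬p):
1: ◇p ∨ ¬p is T. ✗
2: ◇p ∨ ¬p is T. ✗
3: ◇p ∨ ¬p is T. ✗
4: ◇p ∨ ¬p is T. ✗
5: ◇p ∨ ¬p is F. ✓
— 1 world.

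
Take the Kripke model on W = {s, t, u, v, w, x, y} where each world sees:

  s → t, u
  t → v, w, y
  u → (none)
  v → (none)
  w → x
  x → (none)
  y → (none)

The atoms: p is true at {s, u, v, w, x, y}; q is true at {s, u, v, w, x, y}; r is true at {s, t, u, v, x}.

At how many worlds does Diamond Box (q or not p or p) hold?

3

s: successors {t, u}; Box (q or not p or p) there: t:T, u:T. ✓
t: successors {v, w, y}; Box (q or not p or p) there: v:T, w:T, y:T. ✓
u: no successors, so Diamond Box (q or not p or p) fails. ✗
v: no successors, so Diamond Box (q or not p or p) fails. ✗
w: successors {x}; Box (q or not p or p) there: x:T. ✓
x: no successors, so Diamond Box (q or not p or p) fails. ✗
y: no successors, so Diamond Box (q or not p or p) fails. ✗
Satisfying worlds: {s, t, w}.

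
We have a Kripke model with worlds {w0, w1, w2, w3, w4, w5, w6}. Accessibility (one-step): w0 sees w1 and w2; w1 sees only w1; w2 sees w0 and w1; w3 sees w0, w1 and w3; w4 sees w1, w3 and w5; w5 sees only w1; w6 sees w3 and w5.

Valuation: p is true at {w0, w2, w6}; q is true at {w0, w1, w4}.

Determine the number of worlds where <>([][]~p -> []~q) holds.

w0: successors {w1, w2}; [][]~p -> []~q there: w1:F, w2:T. ✓
w1: successors {w1}; [][]~p -> []~q there: w1:F. ✗
w2: successors {w0, w1}; [][]~p -> []~q there: w0:T, w1:F. ✓
w3: successors {w0, w1, w3}; [][]~p -> []~q there: w0:T, w1:F, w3:T. ✓
w4: successors {w1, w3, w5}; [][]~p -> []~q there: w1:F, w3:T, w5:F. ✓
w5: successors {w1}; [][]~p -> []~q there: w1:F. ✗
w6: successors {w3, w5}; [][]~p -> []~q there: w3:T, w5:F. ✓
Satisfying worlds: {w0, w2, w3, w4, w6}.

5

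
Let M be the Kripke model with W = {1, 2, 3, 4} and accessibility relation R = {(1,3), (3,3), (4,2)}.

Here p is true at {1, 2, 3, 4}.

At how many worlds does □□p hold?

4

1: successors {3}; □p there: 3:T. ✓
2: no successors, so □□p holds vacuously. ✓
3: successors {3}; □p there: 3:T. ✓
4: successors {2}; □p there: 2:T. ✓
Satisfying worlds: {1, 2, 3, 4}.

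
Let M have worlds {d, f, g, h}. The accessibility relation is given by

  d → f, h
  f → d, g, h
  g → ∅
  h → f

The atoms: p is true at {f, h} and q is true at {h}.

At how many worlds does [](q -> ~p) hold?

d: successors {f, h}; q -> ~p there: f:T, h:F. ✗
f: successors {d, g, h}; q -> ~p there: d:T, g:T, h:F. ✗
g: no successors, so [](q -> ~p) holds vacuously. ✓
h: successors {f}; q -> ~p there: f:T. ✓
Satisfying worlds: {g, h}.

2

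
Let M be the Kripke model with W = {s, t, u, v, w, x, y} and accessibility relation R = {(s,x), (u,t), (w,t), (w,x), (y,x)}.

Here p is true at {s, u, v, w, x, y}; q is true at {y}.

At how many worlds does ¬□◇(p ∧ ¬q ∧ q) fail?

s: □◇(p ∧ ¬q ∧ q) is F. ✓
t: □◇(p ∧ ¬q ∧ q) is T. ✗
u: □◇(p ∧ ¬q ∧ q) is F. ✓
v: □◇(p ∧ ¬q ∧ q) is T. ✗
w: □◇(p ∧ ¬q ∧ q) is F. ✓
x: □◇(p ∧ ¬q ∧ q) is T. ✗
y: □◇(p ∧ ¬q ∧ q) is F. ✓
Satisfying worlds: {s, u, w, y}.
So ¬□◇(p ∧ ¬q ∧ q) fails at the other 3 worlds.

3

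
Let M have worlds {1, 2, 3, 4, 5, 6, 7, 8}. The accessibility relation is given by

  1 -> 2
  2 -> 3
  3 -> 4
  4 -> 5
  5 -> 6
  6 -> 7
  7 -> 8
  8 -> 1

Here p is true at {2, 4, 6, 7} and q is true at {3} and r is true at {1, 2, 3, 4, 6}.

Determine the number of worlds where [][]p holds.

4

1: successors {2}; []p there: 2:F. ✗
2: successors {3}; []p there: 3:T. ✓
3: successors {4}; []p there: 4:F. ✗
4: successors {5}; []p there: 5:T. ✓
5: successors {6}; []p there: 6:T. ✓
6: successors {7}; []p there: 7:F. ✗
7: successors {8}; []p there: 8:F. ✗
8: successors {1}; []p there: 1:T. ✓
Satisfying worlds: {2, 4, 5, 8}.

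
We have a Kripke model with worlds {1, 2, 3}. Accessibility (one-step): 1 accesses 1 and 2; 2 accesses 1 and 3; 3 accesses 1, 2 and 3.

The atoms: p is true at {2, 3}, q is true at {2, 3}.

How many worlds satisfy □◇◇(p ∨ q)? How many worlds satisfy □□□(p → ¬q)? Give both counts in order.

For □◇◇(p ∨ q):
1: successors {1, 2}; ◇◇(p ∨ q) there: 1:T, 2:T. ✓
2: successors {1, 3}; ◇◇(p ∨ q) there: 1:T, 3:T. ✓
3: successors {1, 2, 3}; ◇◇(p ∨ q) there: 1:T, 2:T, 3:T. ✓
— 3 worlds.
For □□□(p → ¬q):
1: successors {1, 2}; □□(p → ¬q) there: 1:F, 2:F. ✗
2: successors {1, 3}; □□(p → ¬q) there: 1:F, 3:F. ✗
3: successors {1, 2, 3}; □□(p → ¬q) there: 1:F, 2:F, 3:F. ✗
— 0 worlds.

3 and 0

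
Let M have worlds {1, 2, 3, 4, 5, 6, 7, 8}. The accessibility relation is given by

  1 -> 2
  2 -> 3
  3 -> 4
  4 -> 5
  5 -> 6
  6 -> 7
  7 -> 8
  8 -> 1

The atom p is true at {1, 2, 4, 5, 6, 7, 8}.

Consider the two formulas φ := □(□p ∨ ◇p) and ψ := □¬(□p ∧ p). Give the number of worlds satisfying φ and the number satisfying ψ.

7 and 2

For □(□p ∨ ◇p):
1: successors {2}; □p ∨ ◇p there: 2:F. ✗
2: successors {3}; □p ∨ ◇p there: 3:T. ✓
3: successors {4}; □p ∨ ◇p there: 4:T. ✓
4: successors {5}; □p ∨ ◇p there: 5:T. ✓
5: successors {6}; □p ∨ ◇p there: 6:T. ✓
6: successors {7}; □p ∨ ◇p there: 7:T. ✓
7: successors {8}; □p ∨ ◇p there: 8:T. ✓
8: successors {1}; □p ∨ ◇p there: 1:T. ✓
— 7 worlds.
For □¬(□p ∧ p):
1: successors {2}; ¬(□p ∧ p) there: 2:T. ✓
2: successors {3}; ¬(□p ∧ p) there: 3:T. ✓
3: successors {4}; ¬(□p ∧ p) there: 4:F. ✗
4: successors {5}; ¬(□p ∧ p) there: 5:F. ✗
5: successors {6}; ¬(□p ∧ p) there: 6:F. ✗
6: successors {7}; ¬(□p ∧ p) there: 7:F. ✗
7: successors {8}; ¬(□p ∧ p) there: 8:F. ✗
8: successors {1}; ¬(□p ∧ p) there: 1:F. ✗
— 2 worlds.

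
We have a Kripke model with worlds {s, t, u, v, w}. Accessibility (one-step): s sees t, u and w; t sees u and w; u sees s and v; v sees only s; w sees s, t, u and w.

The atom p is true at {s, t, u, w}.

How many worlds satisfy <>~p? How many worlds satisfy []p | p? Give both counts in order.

1 and 5

For <>~p:
s: successors {t, u, w}; ~p there: t:F, u:F, w:F. ✗
t: successors {u, w}; ~p there: u:F, w:F. ✗
u: successors {s, v}; ~p there: s:F, v:T. ✓
v: successors {s}; ~p there: s:F. ✗
w: successors {s, t, u, w}; ~p there: s:F, t:F, u:F, w:F. ✗
— 1 world.
For []p | p:
s: []p is T, p is T. ✓
t: []p is T, p is T. ✓
u: []p is F, p is T. ✓
v: []p is T, p is F. ✓
w: []p is T, p is T. ✓
— 5 worlds.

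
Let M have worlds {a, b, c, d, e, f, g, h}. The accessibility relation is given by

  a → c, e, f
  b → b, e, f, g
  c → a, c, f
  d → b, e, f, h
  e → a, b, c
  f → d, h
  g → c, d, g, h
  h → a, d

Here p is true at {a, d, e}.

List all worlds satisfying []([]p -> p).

{a, b, c, e, h}

a: successors {c, e, f}; []p -> p there: c:T, e:T, f:T. ✓
b: successors {b, e, f, g}; []p -> p there: b:T, e:T, f:T, g:T. ✓
c: successors {a, c, f}; []p -> p there: a:T, c:T, f:T. ✓
d: successors {b, e, f, h}; []p -> p there: b:T, e:T, f:T, h:F. ✗
e: successors {a, b, c}; []p -> p there: a:T, b:T, c:T. ✓
f: successors {d, h}; []p -> p there: d:T, h:F. ✗
g: successors {c, d, g, h}; []p -> p there: c:T, d:T, g:T, h:F. ✗
h: successors {a, d}; []p -> p there: a:T, d:T. ✓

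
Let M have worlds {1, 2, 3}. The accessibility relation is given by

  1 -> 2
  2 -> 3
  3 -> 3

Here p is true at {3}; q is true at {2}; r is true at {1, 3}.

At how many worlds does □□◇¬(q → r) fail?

3

1: successors {2}; □◇¬(q → r) there: 2:F. ✗
2: successors {3}; □◇¬(q → r) there: 3:F. ✗
3: successors {3}; □◇¬(q → r) there: 3:F. ✗
Satisfying worlds: ∅.
So □□◇¬(q → r) fails at the other 3 worlds.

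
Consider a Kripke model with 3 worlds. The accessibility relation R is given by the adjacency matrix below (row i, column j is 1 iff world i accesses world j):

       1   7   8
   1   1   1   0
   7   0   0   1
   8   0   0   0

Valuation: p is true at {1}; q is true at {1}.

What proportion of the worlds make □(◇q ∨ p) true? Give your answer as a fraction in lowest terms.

1: successors {1, 7}; ◇q ∨ p there: 1:T, 7:F. ✗
7: successors {8}; ◇q ∨ p there: 8:F. ✗
8: no successors, so □(◇q ∨ p) holds vacuously. ✓
That's 1 of 3 worlds, so 1/3.

1/3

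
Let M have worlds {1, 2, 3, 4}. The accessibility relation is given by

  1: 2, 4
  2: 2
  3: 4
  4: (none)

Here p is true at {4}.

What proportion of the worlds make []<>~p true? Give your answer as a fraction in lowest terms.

1: successors {2, 4}; <>~p there: 2:T, 4:F. ✗
2: successors {2}; <>~p there: 2:T. ✓
3: successors {4}; <>~p there: 4:F. ✗
4: no successors, so []<>~p holds vacuously. ✓
That's 2 of 4 worlds, so 2/4 = 1/2.

1/2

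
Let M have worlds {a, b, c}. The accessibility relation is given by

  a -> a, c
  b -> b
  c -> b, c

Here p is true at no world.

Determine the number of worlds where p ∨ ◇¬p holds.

a: p is F, ◇¬p is T. ✓
b: p is F, ◇¬p is T. ✓
c: p is F, ◇¬p is T. ✓
Satisfying worlds: {a, b, c}.

3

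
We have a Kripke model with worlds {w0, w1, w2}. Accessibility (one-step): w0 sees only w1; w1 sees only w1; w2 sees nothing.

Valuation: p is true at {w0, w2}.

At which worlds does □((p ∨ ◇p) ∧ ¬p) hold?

{w2}

w0: successors {w1}; (p ∨ ◇p) ∧ ¬p there: w1:F. ✗
w1: successors {w1}; (p ∨ ◇p) ∧ ¬p there: w1:F. ✗
w2: no successors, so □((p ∨ ◇p) ∧ ¬p) holds vacuously. ✓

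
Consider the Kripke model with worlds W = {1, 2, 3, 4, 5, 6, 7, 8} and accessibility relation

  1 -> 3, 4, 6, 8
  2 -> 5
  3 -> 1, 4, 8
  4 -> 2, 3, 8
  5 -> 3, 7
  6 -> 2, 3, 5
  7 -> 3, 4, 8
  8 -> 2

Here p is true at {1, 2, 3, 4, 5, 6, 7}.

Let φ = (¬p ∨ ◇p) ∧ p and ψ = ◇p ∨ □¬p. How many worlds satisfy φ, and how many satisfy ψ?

For (¬p ∨ ◇p) ∧ p:
1: ¬p ∨ ◇p is T, p is T. ✓
2: ¬p ∨ ◇p is T, p is T. ✓
3: ¬p ∨ ◇p is T, p is T. ✓
4: ¬p ∨ ◇p is T, p is T. ✓
5: ¬p ∨ ◇p is T, p is T. ✓
6: ¬p ∨ ◇p is T, p is T. ✓
7: ¬p ∨ ◇p is T, p is T. ✓
8: ¬p ∨ ◇p is T, p is F. ✗
— 7 worlds.
For ◇p ∨ □¬p:
1: ◇p is T, □¬p is F. ✓
2: ◇p is T, □¬p is F. ✓
3: ◇p is T, □¬p is F. ✓
4: ◇p is T, □¬p is F. ✓
5: ◇p is T, □¬p is F. ✓
6: ◇p is T, □¬p is F. ✓
7: ◇p is T, □¬p is F. ✓
8: ◇p is T, □¬p is F. ✓
— 8 worlds.

7 and 8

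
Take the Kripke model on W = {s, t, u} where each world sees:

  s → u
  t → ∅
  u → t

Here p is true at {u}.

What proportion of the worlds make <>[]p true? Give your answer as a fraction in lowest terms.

1/3

s: successors {u}; []p there: u:F. ✗
t: no successors, so <>[]p fails. ✗
u: successors {t}; []p there: t:T. ✓
That's 1 of 3 worlds, so 1/3.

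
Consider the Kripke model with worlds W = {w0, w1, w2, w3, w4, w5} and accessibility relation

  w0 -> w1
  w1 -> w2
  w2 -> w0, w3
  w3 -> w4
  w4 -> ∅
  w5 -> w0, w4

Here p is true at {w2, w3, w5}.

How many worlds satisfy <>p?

2

w0: successors {w1}; p there: w1:F. ✗
w1: successors {w2}; p there: w2:T. ✓
w2: successors {w0, w3}; p there: w0:F, w3:T. ✓
w3: successors {w4}; p there: w4:F. ✗
w4: no successors, so <>p fails. ✗
w5: successors {w0, w4}; p there: w0:F, w4:F. ✗
Satisfying worlds: {w1, w2}.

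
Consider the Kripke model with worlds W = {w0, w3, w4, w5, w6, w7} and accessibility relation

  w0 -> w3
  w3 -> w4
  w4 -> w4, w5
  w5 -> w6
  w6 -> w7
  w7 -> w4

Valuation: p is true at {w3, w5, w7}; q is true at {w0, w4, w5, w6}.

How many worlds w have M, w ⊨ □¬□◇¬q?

5

w0: successors {w3}; ¬□◇¬q there: w3:T. ✓
w3: successors {w4}; ¬□◇¬q there: w4:T. ✓
w4: successors {w4, w5}; ¬□◇¬q there: w4:T, w5:F. ✗
w5: successors {w6}; ¬□◇¬q there: w6:T. ✓
w6: successors {w7}; ¬□◇¬q there: w7:T. ✓
w7: successors {w4}; ¬□◇¬q there: w4:T. ✓
Satisfying worlds: {w0, w3, w5, w6, w7}.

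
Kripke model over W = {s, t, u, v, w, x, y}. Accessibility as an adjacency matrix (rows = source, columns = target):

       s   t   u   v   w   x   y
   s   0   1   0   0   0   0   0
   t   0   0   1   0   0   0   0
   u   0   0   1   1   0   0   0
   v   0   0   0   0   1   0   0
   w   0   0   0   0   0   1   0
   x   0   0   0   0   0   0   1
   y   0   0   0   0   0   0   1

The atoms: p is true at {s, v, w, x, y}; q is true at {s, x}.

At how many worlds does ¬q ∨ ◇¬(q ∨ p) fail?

s: ¬q is F, ◇¬(q ∨ p) is T. ✓
t: ¬q is T, ◇¬(q ∨ p) is T. ✓
u: ¬q is T, ◇¬(q ∨ p) is T. ✓
v: ¬q is T, ◇¬(q ∨ p) is F. ✓
w: ¬q is T, ◇¬(q ∨ p) is F. ✓
x: ¬q is F, ◇¬(q ∨ p) is F. ✗
y: ¬q is T, ◇¬(q ∨ p) is F. ✓
Satisfying worlds: {s, t, u, v, w, y}.
So ¬q ∨ ◇¬(q ∨ p) fails at the other 1 world.

1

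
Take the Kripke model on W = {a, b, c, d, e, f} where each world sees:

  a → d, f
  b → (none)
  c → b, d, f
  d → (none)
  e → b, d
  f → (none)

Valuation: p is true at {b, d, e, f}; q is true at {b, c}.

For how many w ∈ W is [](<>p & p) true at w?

a: successors {d, f}; <>p & p there: d:F, f:F. ✗
b: no successors, so [](<>p & p) holds vacuously. ✓
c: successors {b, d, f}; <>p & p there: b:F, d:F, f:F. ✗
d: no successors, so [](<>p & p) holds vacuously. ✓
e: successors {b, d}; <>p & p there: b:F, d:F. ✗
f: no successors, so [](<>p & p) holds vacuously. ✓
Satisfying worlds: {b, d, f}.

3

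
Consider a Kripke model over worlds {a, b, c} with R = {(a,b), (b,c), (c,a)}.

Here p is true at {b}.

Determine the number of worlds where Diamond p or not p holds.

2

a: Diamond p is T, not p is T. ✓
b: Diamond p is F, not p is F. ✗
c: Diamond p is F, not p is T. ✓
Satisfying worlds: {a, c}.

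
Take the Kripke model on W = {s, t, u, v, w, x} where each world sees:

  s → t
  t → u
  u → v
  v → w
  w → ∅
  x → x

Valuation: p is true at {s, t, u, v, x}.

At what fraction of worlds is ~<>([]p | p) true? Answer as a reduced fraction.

1/6

s: <>([]p | p) is T. ✗
t: <>([]p | p) is T. ✗
u: <>([]p | p) is T. ✗
v: <>([]p | p) is T. ✗
w: <>([]p | p) is F. ✓
x: <>([]p | p) is T. ✗
That's 1 of 6 worlds, so 1/6.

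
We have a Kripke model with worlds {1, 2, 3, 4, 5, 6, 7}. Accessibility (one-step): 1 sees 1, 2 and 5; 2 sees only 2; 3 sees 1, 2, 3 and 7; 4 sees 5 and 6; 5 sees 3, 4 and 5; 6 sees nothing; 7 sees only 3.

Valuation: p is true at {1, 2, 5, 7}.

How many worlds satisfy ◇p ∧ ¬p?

1: ◇p is T, ¬p is F. ✗
2: ◇p is T, ¬p is F. ✗
3: ◇p is T, ¬p is T. ✓
4: ◇p is T, ¬p is T. ✓
5: ◇p is T, ¬p is F. ✗
6: ◇p is F, ¬p is T. ✗
7: ◇p is F, ¬p is F. ✗
Satisfying worlds: {3, 4}.

2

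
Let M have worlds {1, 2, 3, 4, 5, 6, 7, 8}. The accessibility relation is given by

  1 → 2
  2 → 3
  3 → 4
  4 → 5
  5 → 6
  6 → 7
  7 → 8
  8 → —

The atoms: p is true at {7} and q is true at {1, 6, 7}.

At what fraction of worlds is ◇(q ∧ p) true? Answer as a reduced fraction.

1: successors {2}; q ∧ p there: 2:F. ✗
2: successors {3}; q ∧ p there: 3:F. ✗
3: successors {4}; q ∧ p there: 4:F. ✗
4: successors {5}; q ∧ p there: 5:F. ✗
5: successors {6}; q ∧ p there: 6:F. ✗
6: successors {7}; q ∧ p there: 7:T. ✓
7: successors {8}; q ∧ p there: 8:F. ✗
8: no successors, so ◇(q ∧ p) fails. ✗
That's 1 of 8 worlds, so 1/8.

1/8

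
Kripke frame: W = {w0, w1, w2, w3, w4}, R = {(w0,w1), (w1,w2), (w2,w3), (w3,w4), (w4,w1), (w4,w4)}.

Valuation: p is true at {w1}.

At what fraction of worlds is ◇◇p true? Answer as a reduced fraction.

2/5

w0: successors {w1}; ◇p there: w1:F. ✗
w1: successors {w2}; ◇p there: w2:F. ✗
w2: successors {w3}; ◇p there: w3:F. ✗
w3: successors {w4}; ◇p there: w4:T. ✓
w4: successors {w1, w4}; ◇p there: w1:F, w4:T. ✓
That's 2 of 5 worlds, so 2/5.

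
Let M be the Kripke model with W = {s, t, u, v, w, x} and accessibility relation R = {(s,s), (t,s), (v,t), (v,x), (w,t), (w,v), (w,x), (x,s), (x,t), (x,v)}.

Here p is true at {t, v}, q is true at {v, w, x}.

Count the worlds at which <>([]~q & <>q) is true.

0

s: successors {s}; []~q & <>q there: s:F. ✗
t: successors {s}; []~q & <>q there: s:F. ✗
u: no successors, so <>([]~q & <>q) fails. ✗
v: successors {t, x}; []~q & <>q there: t:F, x:F. ✗
w: successors {t, v, x}; []~q & <>q there: t:F, v:F, x:F. ✗
x: successors {s, t, v}; []~q & <>q there: s:F, t:F, v:F. ✗
Satisfying worlds: ∅.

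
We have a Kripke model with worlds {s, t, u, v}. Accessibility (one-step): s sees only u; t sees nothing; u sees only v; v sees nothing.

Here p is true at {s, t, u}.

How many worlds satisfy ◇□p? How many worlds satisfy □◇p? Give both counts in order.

For ◇□p:
s: successors {u}; □p there: u:F. ✗
t: no successors, so ◇□p fails. ✗
u: successors {v}; □p there: v:T. ✓
v: no successors, so ◇□p fails. ✗
— 1 world.
For □◇p:
s: successors {u}; ◇p there: u:F. ✗
t: no successors, so □◇p holds vacuously. ✓
u: successors {v}; ◇p there: v:F. ✗
v: no successors, so □◇p holds vacuously. ✓
— 2 worlds.

1 and 2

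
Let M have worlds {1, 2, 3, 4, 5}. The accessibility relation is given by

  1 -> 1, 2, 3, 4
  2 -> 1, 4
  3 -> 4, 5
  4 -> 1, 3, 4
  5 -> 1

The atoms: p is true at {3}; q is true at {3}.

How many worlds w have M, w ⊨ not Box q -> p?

1

1: not Box q is T, p is F. ✗
2: not Box q is T, p is F. ✗
3: not Box q is T, p is T. ✓
4: not Box q is T, p is F. ✗
5: not Box q is T, p is F. ✗
Satisfying worlds: {3}.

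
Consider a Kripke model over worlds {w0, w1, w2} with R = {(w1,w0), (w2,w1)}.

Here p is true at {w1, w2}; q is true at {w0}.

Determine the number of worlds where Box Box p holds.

w0: no successors, so Box Box p holds vacuously. ✓
w1: successors {w0}; Box p there: w0:T. ✓
w2: successors {w1}; Box p there: w1:F. ✗
Satisfying worlds: {w0, w1}.

2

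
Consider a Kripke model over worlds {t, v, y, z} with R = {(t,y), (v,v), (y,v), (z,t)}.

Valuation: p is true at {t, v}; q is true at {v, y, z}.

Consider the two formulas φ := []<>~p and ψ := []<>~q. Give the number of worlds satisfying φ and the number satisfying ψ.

For []<>~p:
t: successors {y}; <>~p there: y:F. ✗
v: successors {v}; <>~p there: v:F. ✗
y: successors {v}; <>~p there: v:F. ✗
z: successors {t}; <>~p there: t:T. ✓
— 1 world.
For []<>~q:
t: successors {y}; <>~q there: y:F. ✗
v: successors {v}; <>~q there: v:F. ✗
y: successors {v}; <>~q there: v:F. ✗
z: successors {t}; <>~q there: t:F. ✗
— 0 worlds.

1 and 0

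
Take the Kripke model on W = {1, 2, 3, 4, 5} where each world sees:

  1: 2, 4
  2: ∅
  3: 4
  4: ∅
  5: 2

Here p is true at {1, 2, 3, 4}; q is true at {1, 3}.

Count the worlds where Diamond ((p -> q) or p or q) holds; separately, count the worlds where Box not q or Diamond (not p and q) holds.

3 and 5

For Diamond ((p -> q) or p or q):
1: successors {2, 4}; (p -> q) or p or q there: 2:T, 4:T. ✓
2: no successors, so Diamond ((p -> q) or p or q) fails. ✗
3: successors {4}; (p -> q) or p or q there: 4:T. ✓
4: no successors, so Diamond ((p -> q) or p or q) fails. ✗
5: successors {2}; (p -> q) or p or q there: 2:T. ✓
— 3 worlds.
For Box not q or Diamond (not p and q):
1: Box not q is T, Diamond (not p and q) is F. ✓
2: Box not q is T, Diamond (not p and q) is F. ✓
3: Box not q is T, Diamond (not p and q) is F. ✓
4: Box not q is T, Diamond (not p and q) is F. ✓
5: Box not q is T, Diamond (not p and q) is F. ✓
— 5 worlds.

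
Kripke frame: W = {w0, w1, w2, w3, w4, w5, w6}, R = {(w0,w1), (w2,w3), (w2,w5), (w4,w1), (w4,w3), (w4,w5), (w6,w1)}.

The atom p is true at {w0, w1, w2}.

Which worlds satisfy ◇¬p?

{w2, w4}

w0: successors {w1}; ¬p there: w1:F. ✗
w1: no successors, so ◇¬p fails. ✗
w2: successors {w3, w5}; ¬p there: w3:T, w5:T. ✓
w3: no successors, so ◇¬p fails. ✗
w4: successors {w1, w3, w5}; ¬p there: w1:F, w3:T, w5:T. ✓
w5: no successors, so ◇¬p fails. ✗
w6: successors {w1}; ¬p there: w1:F. ✗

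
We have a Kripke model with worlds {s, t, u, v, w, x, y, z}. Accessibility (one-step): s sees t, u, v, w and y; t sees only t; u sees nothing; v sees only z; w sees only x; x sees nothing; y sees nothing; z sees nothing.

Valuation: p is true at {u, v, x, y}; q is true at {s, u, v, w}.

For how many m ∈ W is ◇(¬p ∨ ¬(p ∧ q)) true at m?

4

s: successors {t, u, v, w, y}; ¬p ∨ ¬(p ∧ q) there: t:T, u:F, v:F, w:T, y:T. ✓
t: successors {t}; ¬p ∨ ¬(p ∧ q) there: t:T. ✓
u: no successors, so ◇(¬p ∨ ¬(p ∧ q)) fails. ✗
v: successors {z}; ¬p ∨ ¬(p ∧ q) there: z:T. ✓
w: successors {x}; ¬p ∨ ¬(p ∧ q) there: x:T. ✓
x: no successors, so ◇(¬p ∨ ¬(p ∧ q)) fails. ✗
y: no successors, so ◇(¬p ∨ ¬(p ∧ q)) fails. ✗
z: no successors, so ◇(¬p ∨ ¬(p ∧ q)) fails. ✗
Satisfying worlds: {s, t, v, w}.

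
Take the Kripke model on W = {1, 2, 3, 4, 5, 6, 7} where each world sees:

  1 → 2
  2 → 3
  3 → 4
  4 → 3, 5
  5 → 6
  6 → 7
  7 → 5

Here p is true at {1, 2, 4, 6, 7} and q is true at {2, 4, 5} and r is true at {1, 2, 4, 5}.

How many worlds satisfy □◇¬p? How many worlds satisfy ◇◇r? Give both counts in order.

For □◇¬p:
1: successors {2}; ◇¬p there: 2:T. ✓
2: successors {3}; ◇¬p there: 3:F. ✗
3: successors {4}; ◇¬p there: 4:T. ✓
4: successors {3, 5}; ◇¬p there: 3:F, 5:F. ✗
5: successors {6}; ◇¬p there: 6:F. ✗
6: successors {7}; ◇¬p there: 7:T. ✓
7: successors {5}; ◇¬p there: 5:F. ✗
— 3 worlds.
For ◇◇r:
1: successors {2}; ◇r there: 2:F. ✗
2: successors {3}; ◇r there: 3:T. ✓
3: successors {4}; ◇r there: 4:T. ✓
4: successors {3, 5}; ◇r there: 3:T, 5:F. ✓
5: successors {6}; ◇r there: 6:F. ✗
6: successors {7}; ◇r there: 7:T. ✓
7: successors {5}; ◇r there: 5:F. ✗
— 4 worlds.

3 and 4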